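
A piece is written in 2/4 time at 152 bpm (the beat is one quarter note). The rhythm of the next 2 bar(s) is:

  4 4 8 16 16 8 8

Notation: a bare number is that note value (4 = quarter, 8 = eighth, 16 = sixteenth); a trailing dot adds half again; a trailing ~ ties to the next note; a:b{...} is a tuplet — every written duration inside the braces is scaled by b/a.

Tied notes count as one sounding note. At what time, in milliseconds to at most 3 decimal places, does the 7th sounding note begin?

1. 0.0ms @ 0 + 394.737ms (1)
2. 394.737ms @ 1 + 394.737ms (1)
3. 789.474ms @ 2 + 197.368ms (1/2)
4. 986.842ms @ 5/2 + 98.684ms (1/4)
5. 1085.526ms @ 11/4 + 98.684ms (1/4)
6. 1184.211ms @ 3 + 197.368ms (1/2)
7. 1381.579ms @ 7/2 + 197.368ms (1/2)

note 7 onset = 7/2b = 1381.579ms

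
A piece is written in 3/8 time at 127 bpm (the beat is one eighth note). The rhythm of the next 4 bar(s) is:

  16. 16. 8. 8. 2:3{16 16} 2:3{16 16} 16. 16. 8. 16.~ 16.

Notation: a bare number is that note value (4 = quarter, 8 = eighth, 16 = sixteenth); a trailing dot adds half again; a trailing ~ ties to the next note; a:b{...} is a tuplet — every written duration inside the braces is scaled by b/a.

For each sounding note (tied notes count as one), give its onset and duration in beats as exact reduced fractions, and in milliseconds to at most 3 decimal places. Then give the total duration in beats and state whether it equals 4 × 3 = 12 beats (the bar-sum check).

1) 0.0ms=0b +354.331ms=3/4b
2) 354.331ms=3/4b +354.331ms=3/4b
3) 708.661ms=3/2b +708.661ms=3/2b
4) 1417.323ms=3b +708.661ms=3/2b
5) 2125.984ms=9/2b +354.331ms=3/4b
6) 2480.315ms=21/4b +354.331ms=3/4b
7) 2834.646ms=6b +354.331ms=3/4b
8) 3188.976ms=27/4b +354.331ms=3/4b
9) 3543.307ms=15/2b +354.331ms=3/4b
10) 3897.638ms=33/4b +354.331ms=3/4b
11) 4251.969ms=9b +708.661ms=3/2b
12) 4960.63ms=21/2b +708.661ms=3/2b
Σ=12b of 12 (127bpm 3/8) — PASS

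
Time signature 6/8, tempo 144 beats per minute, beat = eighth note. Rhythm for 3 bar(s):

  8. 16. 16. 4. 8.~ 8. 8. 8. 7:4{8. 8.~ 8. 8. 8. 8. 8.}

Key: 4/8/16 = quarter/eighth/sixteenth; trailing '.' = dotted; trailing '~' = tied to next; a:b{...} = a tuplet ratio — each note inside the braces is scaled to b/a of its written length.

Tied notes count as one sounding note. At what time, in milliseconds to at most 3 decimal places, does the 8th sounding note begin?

note 8 onset = 12b = 5000.0ms

1. 0.0ms @ 0 + 625.0ms (3/2)
2. 625.0ms @ 3/2 + 312.5ms (3/4)
3. 937.5ms @ 9/4 + 312.5ms (3/4)
4. 1250.0ms @ 3 + 1250.0ms (3)
5. 2500.0ms @ 6 + 1250.0ms (3)
6. 3750.0ms @ 9 + 625.0ms (3/2)
7. 4375.0ms @ 21/2 + 625.0ms (3/2)
8. 5000.0ms @ 12 + 357.143ms (6/7)
9. 5357.143ms @ 90/7 + 714.286ms (12/7)
10. 6071.429ms @ 102/7 + 357.143ms (6/7)
11. 6428.571ms @ 108/7 + 357.143ms (6/7)
12. 6785.714ms @ 114/7 + 357.143ms (6/7)
13. 7142.857ms @ 120/7 + 357.143ms (6/7)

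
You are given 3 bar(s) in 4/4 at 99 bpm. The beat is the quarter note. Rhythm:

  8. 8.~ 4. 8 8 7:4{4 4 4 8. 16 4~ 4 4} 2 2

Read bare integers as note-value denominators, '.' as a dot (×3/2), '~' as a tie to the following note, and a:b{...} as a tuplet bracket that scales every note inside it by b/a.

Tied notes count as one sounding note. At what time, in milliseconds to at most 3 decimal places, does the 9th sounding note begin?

note 9 onset = 43/7b = 3722.944ms

1. 0.0ms @ 0 + 454.545ms (3/4)
2. 454.545ms @ 3/4 + 1363.636ms (9/4)
3. 1818.182ms @ 3 + 303.03ms (1/2)
4. 2121.212ms @ 7/2 + 303.03ms (1/2)
5. 2424.242ms @ 4 + 346.32ms (4/7)
6. 2770.563ms @ 32/7 + 346.32ms (4/7)
7. 3116.883ms @ 36/7 + 346.32ms (4/7)
8. 3463.203ms @ 40/7 + 259.74ms (3/7)
9. 3722.944ms @ 43/7 + 86.58ms (1/7)
10. 3809.524ms @ 44/7 + 692.641ms (8/7)
11. 4502.165ms @ 52/7 + 346.32ms (4/7)
12. 4848.485ms @ 8 + 1212.121ms (2)
13. 6060.606ms @ 10 + 1212.121ms (2)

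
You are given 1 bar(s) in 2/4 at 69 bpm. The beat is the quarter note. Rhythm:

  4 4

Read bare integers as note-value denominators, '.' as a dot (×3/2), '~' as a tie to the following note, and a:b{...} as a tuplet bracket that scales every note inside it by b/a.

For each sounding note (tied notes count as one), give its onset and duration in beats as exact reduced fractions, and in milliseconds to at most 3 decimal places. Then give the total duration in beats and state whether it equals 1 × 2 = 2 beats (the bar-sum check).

1) 0.0ms=0b +869.565ms=1b
2) 869.565ms=1b +869.565ms=1b
Σ=2b of 2 (69bpm 2/4) — PASS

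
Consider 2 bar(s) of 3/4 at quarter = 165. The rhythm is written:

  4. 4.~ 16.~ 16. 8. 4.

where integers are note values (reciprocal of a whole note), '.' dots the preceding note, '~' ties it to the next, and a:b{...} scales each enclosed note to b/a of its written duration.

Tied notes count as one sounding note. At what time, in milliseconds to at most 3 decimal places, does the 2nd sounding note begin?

note 2 onset = 3/2b = 545.455ms

1. 0.0ms @ 0 + 545.455ms (3/2)
2. 545.455ms @ 3/2 + 818.182ms (9/4)
3. 1363.636ms @ 15/4 + 272.727ms (3/4)
4. 1636.364ms @ 9/2 + 545.455ms (3/2)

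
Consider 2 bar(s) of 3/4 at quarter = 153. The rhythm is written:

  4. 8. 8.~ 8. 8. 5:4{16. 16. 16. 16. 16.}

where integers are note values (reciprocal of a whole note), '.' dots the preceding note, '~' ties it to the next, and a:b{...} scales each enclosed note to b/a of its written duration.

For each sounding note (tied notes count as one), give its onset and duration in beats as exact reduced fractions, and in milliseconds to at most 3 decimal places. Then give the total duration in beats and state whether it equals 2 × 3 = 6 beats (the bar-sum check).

1) 0.0ms=0b +588.235ms=3/2b
2) 588.235ms=3/2b +294.118ms=3/4b
3) 882.353ms=9/4b +588.235ms=3/2b
4) 1470.588ms=15/4b +294.118ms=3/4b
5) 1764.706ms=9/2b +117.647ms=3/10b
6) 1882.353ms=24/5b +117.647ms=3/10b
7) 2000.0ms=51/10b +117.647ms=3/10b
8) 2117.647ms=27/5b +117.647ms=3/10b
9) 2235.294ms=57/10b +117.647ms=3/10b
Σ=6b of 6 (153bpm 3/4) — PASS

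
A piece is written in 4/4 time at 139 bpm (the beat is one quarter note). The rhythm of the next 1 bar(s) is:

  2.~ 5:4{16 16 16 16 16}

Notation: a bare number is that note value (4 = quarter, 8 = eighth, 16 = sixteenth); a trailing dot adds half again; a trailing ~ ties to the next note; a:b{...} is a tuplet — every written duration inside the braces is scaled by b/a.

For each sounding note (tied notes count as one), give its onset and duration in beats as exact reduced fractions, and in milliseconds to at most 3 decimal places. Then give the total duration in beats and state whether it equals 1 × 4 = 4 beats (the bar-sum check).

1) 0.0ms=0b +1381.295ms=16/5b
2) 1381.295ms=16/5b +86.331ms=1/5b
3) 1467.626ms=17/5b +86.331ms=1/5b
4) 1553.957ms=18/5b +86.331ms=1/5b
5) 1640.288ms=19/5b +86.331ms=1/5b
Σ=4b of 4 (139bpm 4/4) — PASS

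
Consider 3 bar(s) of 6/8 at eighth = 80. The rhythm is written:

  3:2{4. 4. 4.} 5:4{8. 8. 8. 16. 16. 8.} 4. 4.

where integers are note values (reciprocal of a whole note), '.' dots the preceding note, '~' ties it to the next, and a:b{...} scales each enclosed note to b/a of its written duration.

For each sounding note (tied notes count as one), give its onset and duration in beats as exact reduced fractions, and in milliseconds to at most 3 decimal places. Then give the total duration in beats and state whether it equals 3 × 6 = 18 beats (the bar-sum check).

1) 0.0ms=0b +1500.0ms=2b
2) 1500.0ms=2b +1500.0ms=2b
3) 3000.0ms=4b +1500.0ms=2b
4) 4500.0ms=6b +900.0ms=6/5b
5) 5400.0ms=36/5b +900.0ms=6/5b
6) 6300.0ms=42/5b +900.0ms=6/5b
7) 7200.0ms=48/5b +450.0ms=3/5b
8) 7650.0ms=51/5b +450.0ms=3/5b
9) 8100.0ms=54/5b +900.0ms=6/5b
10) 9000.0ms=12b +2250.0ms=3b
11) 11250.0ms=15b +2250.0ms=3b
Σ=18b of 18 (80bpm 6/8) — PASS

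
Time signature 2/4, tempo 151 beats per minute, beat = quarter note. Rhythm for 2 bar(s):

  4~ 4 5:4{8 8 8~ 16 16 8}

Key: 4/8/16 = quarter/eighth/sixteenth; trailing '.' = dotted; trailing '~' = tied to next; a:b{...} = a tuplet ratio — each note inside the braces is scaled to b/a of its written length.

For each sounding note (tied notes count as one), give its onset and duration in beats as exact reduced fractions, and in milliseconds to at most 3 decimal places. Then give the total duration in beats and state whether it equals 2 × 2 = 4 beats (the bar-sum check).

1) 0.0ms=0b +794.702ms=2b
2) 794.702ms=2b +158.94ms=2/5b
3) 953.642ms=12/5b +158.94ms=2/5b
4) 1112.583ms=14/5b +238.411ms=3/5b
5) 1350.993ms=17/5b +79.47ms=1/5b
6) 1430.464ms=18/5b +158.94ms=2/5b
Σ=4b of 4 (151bpm 2/4) — PASS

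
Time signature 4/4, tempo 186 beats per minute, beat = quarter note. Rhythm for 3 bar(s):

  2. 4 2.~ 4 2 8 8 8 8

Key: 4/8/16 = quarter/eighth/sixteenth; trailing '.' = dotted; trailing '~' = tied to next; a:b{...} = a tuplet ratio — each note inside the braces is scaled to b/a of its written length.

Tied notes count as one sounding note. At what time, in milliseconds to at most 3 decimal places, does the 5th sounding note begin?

note 5 onset = 10b = 3225.806ms

1. 0.0ms @ 0 + 967.742ms (3)
2. 967.742ms @ 3 + 322.581ms (1)
3. 1290.323ms @ 4 + 1290.323ms (4)
4. 2580.645ms @ 8 + 645.161ms (2)
5. 3225.806ms @ 10 + 161.29ms (1/2)
6. 3387.097ms @ 21/2 + 161.29ms (1/2)
7. 3548.387ms @ 11 + 161.29ms (1/2)
8. 3709.677ms @ 23/2 + 161.29ms (1/2)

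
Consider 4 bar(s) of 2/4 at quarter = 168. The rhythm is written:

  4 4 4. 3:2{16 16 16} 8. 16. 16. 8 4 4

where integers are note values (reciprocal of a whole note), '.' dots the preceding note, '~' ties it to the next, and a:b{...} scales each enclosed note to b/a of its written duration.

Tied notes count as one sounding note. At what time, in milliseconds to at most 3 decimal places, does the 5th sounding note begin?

1. 0.0ms @ 0 + 357.143ms (1)
2. 357.143ms @ 1 + 357.143ms (1)
3. 714.286ms @ 2 + 535.714ms (3/2)
4. 1250.0ms @ 7/2 + 59.524ms (1/6)
5. 1309.524ms @ 11/3 + 59.524ms (1/6)
6. 1369.048ms @ 23/6 + 59.524ms (1/6)
7. 1428.571ms @ 4 + 267.857ms (3/4)
8. 1696.429ms @ 19/4 + 133.929ms (3/8)
9. 1830.357ms @ 41/8 + 133.929ms (3/8)
10. 1964.286ms @ 11/2 + 178.571ms (1/2)
11. 2142.857ms @ 6 + 357.143ms (1)
12. 2500.0ms @ 7 + 357.143ms (1)

note 5 onset = 11/3b = 1309.524ms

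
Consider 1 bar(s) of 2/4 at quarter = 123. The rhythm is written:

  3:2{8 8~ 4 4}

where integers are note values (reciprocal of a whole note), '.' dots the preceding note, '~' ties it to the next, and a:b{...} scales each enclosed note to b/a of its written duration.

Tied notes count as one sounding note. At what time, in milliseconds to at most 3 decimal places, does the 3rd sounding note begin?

note 3 onset = 4/3b = 650.407ms

1. 0.0ms @ 0 + 162.602ms (1/3)
2. 162.602ms @ 1/3 + 487.805ms (1)
3. 650.407ms @ 4/3 + 325.203ms (2/3)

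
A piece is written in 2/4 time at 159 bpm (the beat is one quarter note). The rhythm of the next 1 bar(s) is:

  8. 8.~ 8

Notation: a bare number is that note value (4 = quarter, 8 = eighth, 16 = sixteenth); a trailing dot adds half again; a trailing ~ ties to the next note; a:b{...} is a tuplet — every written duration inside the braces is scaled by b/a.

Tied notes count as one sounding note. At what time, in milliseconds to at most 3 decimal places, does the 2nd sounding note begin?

note 2 onset = 3/4b = 283.019ms

1. 0.0ms @ 0 + 283.019ms (3/4)
2. 283.019ms @ 3/4 + 471.698ms (5/4)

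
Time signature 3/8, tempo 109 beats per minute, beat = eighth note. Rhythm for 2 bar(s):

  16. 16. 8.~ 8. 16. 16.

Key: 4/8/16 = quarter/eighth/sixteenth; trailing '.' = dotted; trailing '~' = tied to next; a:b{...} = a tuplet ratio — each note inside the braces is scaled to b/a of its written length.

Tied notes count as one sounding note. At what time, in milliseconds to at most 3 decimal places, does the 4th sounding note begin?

1. 0.0ms @ 0 + 412.844ms (3/4)
2. 412.844ms @ 3/4 + 412.844ms (3/4)
3. 825.688ms @ 3/2 + 1651.376ms (3)
4. 2477.064ms @ 9/2 + 412.844ms (3/4)
5. 2889.908ms @ 21/4 + 412.844ms (3/4)

note 4 onset = 9/2b = 2477.064ms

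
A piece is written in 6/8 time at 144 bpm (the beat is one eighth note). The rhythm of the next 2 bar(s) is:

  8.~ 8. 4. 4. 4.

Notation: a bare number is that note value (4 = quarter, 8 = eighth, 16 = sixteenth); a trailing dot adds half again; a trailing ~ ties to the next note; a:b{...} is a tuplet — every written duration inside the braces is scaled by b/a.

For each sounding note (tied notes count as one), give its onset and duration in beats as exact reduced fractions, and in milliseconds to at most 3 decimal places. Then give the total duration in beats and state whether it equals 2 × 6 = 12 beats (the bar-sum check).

1) 0.0ms=0b +1250.0ms=3b
2) 1250.0ms=3b +1250.0ms=3b
3) 2500.0ms=6b +1250.0ms=3b
4) 3750.0ms=9b +1250.0ms=3b
Σ=12b of 12 (144bpm 6/8) — PASS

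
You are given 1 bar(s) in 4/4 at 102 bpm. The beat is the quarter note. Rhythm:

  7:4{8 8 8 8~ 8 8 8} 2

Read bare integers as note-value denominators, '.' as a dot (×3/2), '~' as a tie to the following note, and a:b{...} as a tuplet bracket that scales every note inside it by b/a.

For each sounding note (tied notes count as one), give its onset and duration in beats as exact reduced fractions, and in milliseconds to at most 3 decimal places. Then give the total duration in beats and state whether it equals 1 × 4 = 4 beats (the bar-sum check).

1) 0.0ms=0b +168.067ms=2/7b
2) 168.067ms=2/7b +168.067ms=2/7b
3) 336.134ms=4/7b +168.067ms=2/7b
4) 504.202ms=6/7b +336.134ms=4/7b
5) 840.336ms=10/7b +168.067ms=2/7b
6) 1008.403ms=12/7b +168.067ms=2/7b
7) 1176.471ms=2b +1176.471ms=2b
Σ=4b of 4 (102bpm 4/4) — PASS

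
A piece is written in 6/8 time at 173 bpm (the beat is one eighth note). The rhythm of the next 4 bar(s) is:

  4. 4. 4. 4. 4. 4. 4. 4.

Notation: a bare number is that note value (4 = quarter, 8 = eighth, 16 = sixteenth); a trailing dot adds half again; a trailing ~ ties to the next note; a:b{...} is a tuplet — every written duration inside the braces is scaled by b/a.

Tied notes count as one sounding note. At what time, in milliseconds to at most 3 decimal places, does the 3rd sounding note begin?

1. 0.0ms @ 0 + 1040.462ms (3)
2. 1040.462ms @ 3 + 1040.462ms (3)
3. 2080.925ms @ 6 + 1040.462ms (3)
4. 3121.387ms @ 9 + 1040.462ms (3)
5. 4161.85ms @ 12 + 1040.462ms (3)
6. 5202.312ms @ 15 + 1040.462ms (3)
7. 6242.775ms @ 18 + 1040.462ms (3)
8. 7283.237ms @ 21 + 1040.462ms (3)

note 3 onset = 6b = 2080.925ms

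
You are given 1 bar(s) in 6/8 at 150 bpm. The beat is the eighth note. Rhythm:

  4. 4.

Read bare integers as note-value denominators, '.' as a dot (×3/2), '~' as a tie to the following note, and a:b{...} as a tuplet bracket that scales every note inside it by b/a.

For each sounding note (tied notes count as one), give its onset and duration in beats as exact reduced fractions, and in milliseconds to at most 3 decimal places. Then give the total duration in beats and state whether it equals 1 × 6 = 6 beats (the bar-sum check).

1) 0.0ms=0b +1200.0ms=3b
2) 1200.0ms=3b +1200.0ms=3b
Σ=6b of 6 (150bpm 6/8) — PASS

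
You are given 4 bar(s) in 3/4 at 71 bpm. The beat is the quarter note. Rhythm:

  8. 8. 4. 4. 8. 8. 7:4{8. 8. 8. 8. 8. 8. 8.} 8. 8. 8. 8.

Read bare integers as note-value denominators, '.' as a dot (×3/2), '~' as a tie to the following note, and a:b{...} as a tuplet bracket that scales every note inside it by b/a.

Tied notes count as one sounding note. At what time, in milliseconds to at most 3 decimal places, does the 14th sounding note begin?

note 14 onset = 9b = 7605.634ms

1. 0.0ms @ 0 + 633.803ms (3/4)
2. 633.803ms @ 3/4 + 633.803ms (3/4)
3. 1267.606ms @ 3/2 + 1267.606ms (3/2)
4. 2535.211ms @ 3 + 1267.606ms (3/2)
5. 3802.817ms @ 9/2 + 633.803ms (3/4)
6. 4436.62ms @ 21/4 + 633.803ms (3/4)
7. 5070.423ms @ 6 + 362.173ms (3/7)
8. 5432.596ms @ 45/7 + 362.173ms (3/7)
9. 5794.769ms @ 48/7 + 362.173ms (3/7)
10. 6156.942ms @ 51/7 + 362.173ms (3/7)
11. 6519.115ms @ 54/7 + 362.173ms (3/7)
12. 6881.288ms @ 57/7 + 362.173ms (3/7)
13. 7243.461ms @ 60/7 + 362.173ms (3/7)
14. 7605.634ms @ 9 + 633.803ms (3/4)
15. 8239.437ms @ 39/4 + 633.803ms (3/4)
16. 8873.239ms @ 21/2 + 633.803ms (3/4)
17. 9507.042ms @ 45/4 + 633.803ms (3/4)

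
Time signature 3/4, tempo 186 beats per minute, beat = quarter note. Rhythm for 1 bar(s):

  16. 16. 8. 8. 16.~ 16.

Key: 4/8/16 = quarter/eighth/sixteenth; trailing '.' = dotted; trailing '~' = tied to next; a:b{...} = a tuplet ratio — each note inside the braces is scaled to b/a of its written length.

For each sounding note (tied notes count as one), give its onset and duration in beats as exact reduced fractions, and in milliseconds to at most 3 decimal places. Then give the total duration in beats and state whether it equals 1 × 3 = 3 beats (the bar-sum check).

1) 0.0ms=0b +120.968ms=3/8b
2) 120.968ms=3/8b +120.968ms=3/8b
3) 241.935ms=3/4b +241.935ms=3/4b
4) 483.871ms=3/2b +241.935ms=3/4b
5) 725.806ms=9/4b +241.935ms=3/4b
Σ=3b of 3 (186bpm 3/4) — PASS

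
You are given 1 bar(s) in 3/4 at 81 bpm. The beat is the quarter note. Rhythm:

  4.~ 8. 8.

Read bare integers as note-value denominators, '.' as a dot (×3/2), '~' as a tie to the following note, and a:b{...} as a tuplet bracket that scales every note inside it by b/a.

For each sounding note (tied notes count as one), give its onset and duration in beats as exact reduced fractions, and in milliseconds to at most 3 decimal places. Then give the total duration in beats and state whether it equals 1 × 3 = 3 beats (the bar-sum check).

1) 0.0ms=0b +1666.667ms=9/4b
2) 1666.667ms=9/4b +555.556ms=3/4b
Σ=3b of 3 (81bpm 3/4) — PASS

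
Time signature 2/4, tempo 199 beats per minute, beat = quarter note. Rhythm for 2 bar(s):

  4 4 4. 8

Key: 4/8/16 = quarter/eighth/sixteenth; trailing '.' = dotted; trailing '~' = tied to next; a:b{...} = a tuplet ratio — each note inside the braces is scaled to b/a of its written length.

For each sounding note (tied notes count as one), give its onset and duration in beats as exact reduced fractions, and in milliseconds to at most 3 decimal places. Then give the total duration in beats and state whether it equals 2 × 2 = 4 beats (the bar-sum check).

1) 0.0ms=0b +301.508ms=1b
2) 301.508ms=1b +301.508ms=1b
3) 603.015ms=2b +452.261ms=3/2b
4) 1055.276ms=7/2b +150.754ms=1/2b
Σ=4b of 4 (199bpm 2/4) — PASS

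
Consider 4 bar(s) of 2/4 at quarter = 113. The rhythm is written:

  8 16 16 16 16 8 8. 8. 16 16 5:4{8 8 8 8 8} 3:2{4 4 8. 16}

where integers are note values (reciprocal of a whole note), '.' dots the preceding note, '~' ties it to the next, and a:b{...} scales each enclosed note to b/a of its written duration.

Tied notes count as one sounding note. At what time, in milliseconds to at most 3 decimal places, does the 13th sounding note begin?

1. 0.0ms @ 0 + 265.487ms (1/2)
2. 265.487ms @ 1/2 + 132.743ms (1/4)
3. 398.23ms @ 3/4 + 132.743ms (1/4)
4. 530.973ms @ 1 + 132.743ms (1/4)
5. 663.717ms @ 5/4 + 132.743ms (1/4)
6. 796.46ms @ 3/2 + 265.487ms (1/2)
7. 1061.947ms @ 2 + 398.23ms (3/4)
8. 1460.177ms @ 11/4 + 398.23ms (3/4)
9. 1858.407ms @ 7/2 + 132.743ms (1/4)
10. 1991.15ms @ 15/4 + 132.743ms (1/4)
11. 2123.894ms @ 4 + 212.389ms (2/5)
12. 2336.283ms @ 22/5 + 212.389ms (2/5)
13. 2548.673ms @ 24/5 + 212.389ms (2/5)
14. 2761.062ms @ 26/5 + 212.389ms (2/5)
15. 2973.451ms @ 28/5 + 212.389ms (2/5)
16. 3185.841ms @ 6 + 353.982ms (2/3)
17. 3539.823ms @ 20/3 + 353.982ms (2/3)
18. 3893.805ms @ 22/3 + 265.487ms (1/2)
19. 4159.292ms @ 47/6 + 88.496ms (1/6)

note 13 onset = 24/5b = 2548.673ms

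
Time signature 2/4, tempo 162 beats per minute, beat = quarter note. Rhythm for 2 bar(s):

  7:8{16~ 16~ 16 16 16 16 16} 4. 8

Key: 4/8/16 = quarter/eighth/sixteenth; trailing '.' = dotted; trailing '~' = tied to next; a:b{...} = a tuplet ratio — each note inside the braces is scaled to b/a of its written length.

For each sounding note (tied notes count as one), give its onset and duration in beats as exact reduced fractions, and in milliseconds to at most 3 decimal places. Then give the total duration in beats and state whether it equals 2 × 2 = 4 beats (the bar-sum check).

1) 0.0ms=0b +317.46ms=6/7b
2) 317.46ms=6/7b +105.82ms=2/7b
3) 423.28ms=8/7b +105.82ms=2/7b
4) 529.101ms=10/7b +105.82ms=2/7b
5) 634.921ms=12/7b +105.82ms=2/7b
6) 740.741ms=2b +555.556ms=3/2b
7) 1296.296ms=7/2b +185.185ms=1/2b
Σ=4b of 4 (162bpm 2/4) — PASS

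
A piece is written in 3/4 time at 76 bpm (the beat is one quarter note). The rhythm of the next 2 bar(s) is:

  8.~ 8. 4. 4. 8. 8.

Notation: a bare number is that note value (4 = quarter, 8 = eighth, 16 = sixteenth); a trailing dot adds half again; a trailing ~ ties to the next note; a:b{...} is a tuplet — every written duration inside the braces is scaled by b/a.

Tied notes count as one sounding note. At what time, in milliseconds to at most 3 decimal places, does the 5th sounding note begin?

1. 0.0ms @ 0 + 1184.211ms (3/2)
2. 1184.211ms @ 3/2 + 1184.211ms (3/2)
3. 2368.421ms @ 3 + 1184.211ms (3/2)
4. 3552.632ms @ 9/2 + 592.105ms (3/4)
5. 4144.737ms @ 21/4 + 592.105ms (3/4)

note 5 onset = 21/4b = 4144.737ms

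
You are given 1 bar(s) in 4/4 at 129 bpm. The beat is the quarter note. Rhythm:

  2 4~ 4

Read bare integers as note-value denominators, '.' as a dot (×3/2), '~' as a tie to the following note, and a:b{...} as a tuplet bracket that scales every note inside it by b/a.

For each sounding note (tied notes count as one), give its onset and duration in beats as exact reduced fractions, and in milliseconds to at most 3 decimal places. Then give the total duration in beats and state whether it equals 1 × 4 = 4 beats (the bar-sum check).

1) 0.0ms=0b +930.233ms=2b
2) 930.233ms=2b +930.233ms=2b
Σ=4b of 4 (129bpm 4/4) — PASS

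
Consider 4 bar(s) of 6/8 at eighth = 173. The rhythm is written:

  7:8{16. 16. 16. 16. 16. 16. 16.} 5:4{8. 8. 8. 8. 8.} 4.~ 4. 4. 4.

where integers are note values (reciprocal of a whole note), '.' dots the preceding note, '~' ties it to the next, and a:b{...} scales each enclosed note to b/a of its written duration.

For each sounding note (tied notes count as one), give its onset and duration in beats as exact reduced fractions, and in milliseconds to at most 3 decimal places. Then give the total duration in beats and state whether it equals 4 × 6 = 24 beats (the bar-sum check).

1) 0.0ms=0b +297.275ms=6/7b
2) 297.275ms=6/7b +297.275ms=6/7b
3) 594.55ms=12/7b +297.275ms=6/7b
4) 891.825ms=18/7b +297.275ms=6/7b
5) 1189.1ms=24/7b +297.275ms=6/7b
6) 1486.375ms=30/7b +297.275ms=6/7b
7) 1783.65ms=36/7b +297.275ms=6/7b
8) 2080.925ms=6b +416.185ms=6/5b
9) 2497.11ms=36/5b +416.185ms=6/5b
10) 2913.295ms=42/5b +416.185ms=6/5b
11) 3329.48ms=48/5b +416.185ms=6/5b
12) 3745.665ms=54/5b +416.185ms=6/5b
13) 4161.85ms=12b +2080.925ms=6b
14) 6242.775ms=18b +1040.462ms=3b
15) 7283.237ms=21b +1040.462ms=3b
Σ=24b of 24 (173bpm 6/8) — PASS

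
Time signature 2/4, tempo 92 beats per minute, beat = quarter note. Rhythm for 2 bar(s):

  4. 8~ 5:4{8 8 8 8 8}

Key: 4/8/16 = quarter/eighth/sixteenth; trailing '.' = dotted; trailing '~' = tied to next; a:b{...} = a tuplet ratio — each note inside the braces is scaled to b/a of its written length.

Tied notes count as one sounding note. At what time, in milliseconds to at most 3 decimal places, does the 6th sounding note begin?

note 6 onset = 18/5b = 2347.826ms

1. 0.0ms @ 0 + 978.261ms (3/2)
2. 978.261ms @ 3/2 + 586.957ms (9/10)
3. 1565.217ms @ 12/5 + 260.87ms (2/5)
4. 1826.087ms @ 14/5 + 260.87ms (2/5)
5. 2086.957ms @ 16/5 + 260.87ms (2/5)
6. 2347.826ms @ 18/5 + 260.87ms (2/5)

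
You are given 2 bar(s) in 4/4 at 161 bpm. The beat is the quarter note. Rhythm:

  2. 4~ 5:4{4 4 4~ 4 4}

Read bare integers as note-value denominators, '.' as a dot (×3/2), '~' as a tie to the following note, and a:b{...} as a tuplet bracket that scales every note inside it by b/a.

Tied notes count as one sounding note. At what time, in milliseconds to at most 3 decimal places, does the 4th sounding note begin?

note 4 onset = 28/5b = 2086.957ms

1. 0.0ms @ 0 + 1118.012ms (3)
2. 1118.012ms @ 3 + 670.807ms (9/5)
3. 1788.82ms @ 24/5 + 298.137ms (4/5)
4. 2086.957ms @ 28/5 + 596.273ms (8/5)
5. 2683.23ms @ 36/5 + 298.137ms (4/5)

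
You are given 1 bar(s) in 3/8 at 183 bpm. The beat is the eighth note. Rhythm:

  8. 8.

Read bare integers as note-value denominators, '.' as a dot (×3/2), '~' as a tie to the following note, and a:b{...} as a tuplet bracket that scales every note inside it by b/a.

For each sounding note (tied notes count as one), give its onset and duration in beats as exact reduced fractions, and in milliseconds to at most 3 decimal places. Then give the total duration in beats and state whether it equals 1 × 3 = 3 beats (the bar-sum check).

1) 0.0ms=0b +491.803ms=3/2b
2) 491.803ms=3/2b +491.803ms=3/2b
Σ=3b of 3 (183bpm 3/8) — PASS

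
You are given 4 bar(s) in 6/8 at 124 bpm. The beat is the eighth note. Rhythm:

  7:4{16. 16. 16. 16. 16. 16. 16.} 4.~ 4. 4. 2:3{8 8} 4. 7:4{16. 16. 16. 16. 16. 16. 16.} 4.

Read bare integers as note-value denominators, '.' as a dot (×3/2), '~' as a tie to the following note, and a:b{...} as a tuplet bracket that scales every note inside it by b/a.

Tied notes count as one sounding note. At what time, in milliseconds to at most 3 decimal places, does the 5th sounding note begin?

note 5 onset = 12/7b = 829.493ms

1. 0.0ms @ 0 + 207.373ms (3/7)
2. 207.373ms @ 3/7 + 207.373ms (3/7)
3. 414.747ms @ 6/7 + 207.373ms (3/7)
4. 622.12ms @ 9/7 + 207.373ms (3/7)
5. 829.493ms @ 12/7 + 207.373ms (3/7)
6. 1036.866ms @ 15/7 + 207.373ms (3/7)
7. 1244.24ms @ 18/7 + 207.373ms (3/7)
8. 1451.613ms @ 3 + 2903.226ms (6)
9. 4354.839ms @ 9 + 1451.613ms (3)
10. 5806.452ms @ 12 + 725.806ms (3/2)
11. 6532.258ms @ 27/2 + 725.806ms (3/2)
12. 7258.065ms @ 15 + 1451.613ms (3)
13. 8709.677ms @ 18 + 207.373ms (3/7)
14. 8917.051ms @ 129/7 + 207.373ms (3/7)
15. 9124.424ms @ 132/7 + 207.373ms (3/7)
16. 9331.797ms @ 135/7 + 207.373ms (3/7)
17. 9539.171ms @ 138/7 + 207.373ms (3/7)
18. 9746.544ms @ 141/7 + 207.373ms (3/7)
19. 9953.917ms @ 144/7 + 207.373ms (3/7)
20. 10161.29ms @ 21 + 1451.613ms (3)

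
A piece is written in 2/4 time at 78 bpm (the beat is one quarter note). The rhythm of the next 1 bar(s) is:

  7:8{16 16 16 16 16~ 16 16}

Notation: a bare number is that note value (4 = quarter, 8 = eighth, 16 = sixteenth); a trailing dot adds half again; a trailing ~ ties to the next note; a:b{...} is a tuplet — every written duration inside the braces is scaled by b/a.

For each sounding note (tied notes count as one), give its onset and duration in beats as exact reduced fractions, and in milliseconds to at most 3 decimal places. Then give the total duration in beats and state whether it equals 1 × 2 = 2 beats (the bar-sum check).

1) 0.0ms=0b +219.78ms=2/7b
2) 219.78ms=2/7b +219.78ms=2/7b
3) 439.56ms=4/7b +219.78ms=2/7b
4) 659.341ms=6/7b +219.78ms=2/7b
5) 879.121ms=8/7b +439.56ms=4/7b
6) 1318.681ms=12/7b +219.78ms=2/7b
Σ=2b of 2 (78bpm 2/4) — PASS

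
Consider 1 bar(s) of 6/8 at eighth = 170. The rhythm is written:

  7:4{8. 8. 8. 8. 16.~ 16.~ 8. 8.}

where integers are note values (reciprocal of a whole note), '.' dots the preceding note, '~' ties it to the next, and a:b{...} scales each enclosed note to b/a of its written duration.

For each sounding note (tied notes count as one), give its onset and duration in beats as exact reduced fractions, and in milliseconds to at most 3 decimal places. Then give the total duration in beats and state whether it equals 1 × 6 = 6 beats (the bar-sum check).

1) 0.0ms=0b +302.521ms=6/7b
2) 302.521ms=6/7b +302.521ms=6/7b
3) 605.042ms=12/7b +302.521ms=6/7b
4) 907.563ms=18/7b +302.521ms=6/7b
5) 1210.084ms=24/7b +605.042ms=12/7b
6) 1815.126ms=36/7b +302.521ms=6/7b
Σ=6b of 6 (170bpm 6/8) — PASS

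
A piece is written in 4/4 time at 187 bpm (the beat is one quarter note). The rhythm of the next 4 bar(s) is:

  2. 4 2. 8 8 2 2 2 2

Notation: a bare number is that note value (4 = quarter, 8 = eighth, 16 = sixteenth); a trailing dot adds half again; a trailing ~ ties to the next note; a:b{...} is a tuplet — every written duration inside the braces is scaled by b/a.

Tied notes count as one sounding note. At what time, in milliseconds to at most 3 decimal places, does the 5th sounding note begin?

1. 0.0ms @ 0 + 962.567ms (3)
2. 962.567ms @ 3 + 320.856ms (1)
3. 1283.422ms @ 4 + 962.567ms (3)
4. 2245.989ms @ 7 + 160.428ms (1/2)
5. 2406.417ms @ 15/2 + 160.428ms (1/2)
6. 2566.845ms @ 8 + 641.711ms (2)
7. 3208.556ms @ 10 + 641.711ms (2)
8. 3850.267ms @ 12 + 641.711ms (2)
9. 4491.979ms @ 14 + 641.711ms (2)

note 5 onset = 15/2b = 2406.417ms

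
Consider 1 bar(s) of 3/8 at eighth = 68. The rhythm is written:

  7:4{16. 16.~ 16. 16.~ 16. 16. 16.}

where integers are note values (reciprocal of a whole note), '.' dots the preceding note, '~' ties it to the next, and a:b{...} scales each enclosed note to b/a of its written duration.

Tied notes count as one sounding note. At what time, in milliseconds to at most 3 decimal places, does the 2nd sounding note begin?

1. 0.0ms @ 0 + 378.151ms (3/7)
2. 378.151ms @ 3/7 + 756.303ms (6/7)
3. 1134.454ms @ 9/7 + 756.303ms (6/7)
4. 1890.756ms @ 15/7 + 378.151ms (3/7)
5. 2268.908ms @ 18/7 + 378.151ms (3/7)

note 2 onset = 3/7b = 378.151ms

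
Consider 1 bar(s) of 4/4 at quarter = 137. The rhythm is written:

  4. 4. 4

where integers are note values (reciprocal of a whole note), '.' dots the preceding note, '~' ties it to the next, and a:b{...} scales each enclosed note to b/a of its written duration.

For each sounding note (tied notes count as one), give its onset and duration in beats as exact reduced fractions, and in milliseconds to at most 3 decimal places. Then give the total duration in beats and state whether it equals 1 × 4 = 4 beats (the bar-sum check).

1) 0.0ms=0b +656.934ms=3/2b
2) 656.934ms=3/2b +656.934ms=3/2b
3) 1313.869ms=3b +437.956ms=1b
Σ=4b of 4 (137bpm 4/4) — PASS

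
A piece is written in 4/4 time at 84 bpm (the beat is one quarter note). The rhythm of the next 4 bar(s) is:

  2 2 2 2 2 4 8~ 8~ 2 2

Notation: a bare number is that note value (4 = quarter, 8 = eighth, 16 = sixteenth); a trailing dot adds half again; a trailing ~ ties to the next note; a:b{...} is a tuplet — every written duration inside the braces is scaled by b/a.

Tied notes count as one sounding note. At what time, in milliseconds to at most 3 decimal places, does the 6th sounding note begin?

1. 0.0ms @ 0 + 1428.571ms (2)
2. 1428.571ms @ 2 + 1428.571ms (2)
3. 2857.143ms @ 4 + 1428.571ms (2)
4. 4285.714ms @ 6 + 1428.571ms (2)
5. 5714.286ms @ 8 + 1428.571ms (2)
6. 7142.857ms @ 10 + 714.286ms (1)
7. 7857.143ms @ 11 + 2142.857ms (3)
8. 10000.0ms @ 14 + 1428.571ms (2)

note 6 onset = 10b = 7142.857ms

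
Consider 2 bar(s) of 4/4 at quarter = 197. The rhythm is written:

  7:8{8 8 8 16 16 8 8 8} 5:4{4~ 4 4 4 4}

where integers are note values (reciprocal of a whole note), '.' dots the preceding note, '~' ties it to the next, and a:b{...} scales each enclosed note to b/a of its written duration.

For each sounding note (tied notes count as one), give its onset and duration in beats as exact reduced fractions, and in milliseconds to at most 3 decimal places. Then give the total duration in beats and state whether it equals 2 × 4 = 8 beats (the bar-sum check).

1) 0.0ms=0b +174.039ms=4/7b
2) 174.039ms=4/7b +174.039ms=4/7b
3) 348.078ms=8/7b +174.039ms=4/7b
4) 522.117ms=12/7b +87.02ms=2/7b
5) 609.137ms=2b +87.02ms=2/7b
6) 696.157ms=16/7b +174.039ms=4/7b
7) 870.196ms=20/7b +174.039ms=4/7b
8) 1044.235ms=24/7b +174.039ms=4/7b
9) 1218.274ms=4b +487.31ms=8/5b
10) 1705.584ms=28/5b +243.655ms=4/5b
11) 1949.239ms=32/5b +243.655ms=4/5b
12) 2192.893ms=36/5b +243.655ms=4/5b
Σ=8b of 8 (197bpm 4/4) — PASS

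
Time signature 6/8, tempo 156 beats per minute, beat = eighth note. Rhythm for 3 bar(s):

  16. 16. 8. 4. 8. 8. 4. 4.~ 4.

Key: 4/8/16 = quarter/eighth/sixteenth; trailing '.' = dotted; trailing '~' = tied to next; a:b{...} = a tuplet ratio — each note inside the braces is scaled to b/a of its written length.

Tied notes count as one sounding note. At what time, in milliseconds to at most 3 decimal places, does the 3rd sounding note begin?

note 3 onset = 3/2b = 576.923ms

1. 0.0ms @ 0 + 288.462ms (3/4)
2. 288.462ms @ 3/4 + 288.462ms (3/4)
3. 576.923ms @ 3/2 + 576.923ms (3/2)
4. 1153.846ms @ 3 + 1153.846ms (3)
5. 2307.692ms @ 6 + 576.923ms (3/2)
6. 2884.615ms @ 15/2 + 576.923ms (3/2)
7. 3461.538ms @ 9 + 1153.846ms (3)
8. 4615.385ms @ 12 + 2307.692ms (6)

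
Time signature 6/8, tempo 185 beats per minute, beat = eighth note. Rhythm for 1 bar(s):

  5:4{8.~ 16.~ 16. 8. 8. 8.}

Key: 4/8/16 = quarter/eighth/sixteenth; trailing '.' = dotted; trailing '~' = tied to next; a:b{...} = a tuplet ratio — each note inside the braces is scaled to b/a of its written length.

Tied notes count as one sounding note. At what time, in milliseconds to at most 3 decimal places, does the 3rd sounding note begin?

1. 0.0ms @ 0 + 778.378ms (12/5)
2. 778.378ms @ 12/5 + 389.189ms (6/5)
3. 1167.568ms @ 18/5 + 389.189ms (6/5)
4. 1556.757ms @ 24/5 + 389.189ms (6/5)

note 3 onset = 18/5b = 1167.568ms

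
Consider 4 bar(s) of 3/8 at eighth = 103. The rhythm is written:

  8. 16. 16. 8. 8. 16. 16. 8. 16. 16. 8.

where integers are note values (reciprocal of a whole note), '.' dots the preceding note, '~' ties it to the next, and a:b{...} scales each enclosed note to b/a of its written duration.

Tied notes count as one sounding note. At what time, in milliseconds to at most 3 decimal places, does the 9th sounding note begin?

1. 0.0ms @ 0 + 873.786ms (3/2)
2. 873.786ms @ 3/2 + 436.893ms (3/4)
3. 1310.68ms @ 9/4 + 436.893ms (3/4)
4. 1747.573ms @ 3 + 873.786ms (3/2)
5. 2621.359ms @ 9/2 + 873.786ms (3/2)
6. 3495.146ms @ 6 + 436.893ms (3/4)
7. 3932.039ms @ 27/4 + 436.893ms (3/4)
8. 4368.932ms @ 15/2 + 873.786ms (3/2)
9. 5242.718ms @ 9 + 436.893ms (3/4)
10. 5679.612ms @ 39/4 + 436.893ms (3/4)
11. 6116.505ms @ 21/2 + 873.786ms (3/2)

note 9 onset = 9b = 5242.718ms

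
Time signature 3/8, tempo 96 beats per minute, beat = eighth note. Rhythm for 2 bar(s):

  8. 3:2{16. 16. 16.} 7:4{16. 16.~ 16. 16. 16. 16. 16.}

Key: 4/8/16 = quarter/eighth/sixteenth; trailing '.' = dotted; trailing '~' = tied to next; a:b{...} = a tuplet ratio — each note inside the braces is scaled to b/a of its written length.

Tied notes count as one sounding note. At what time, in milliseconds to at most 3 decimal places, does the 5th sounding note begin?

note 5 onset = 3b = 1875.0ms

1. 0.0ms @ 0 + 937.5ms (3/2)
2. 937.5ms @ 3/2 + 312.5ms (1/2)
3. 1250.0ms @ 2 + 312.5ms (1/2)
4. 1562.5ms @ 5/2 + 312.5ms (1/2)
5. 1875.0ms @ 3 + 267.857ms (3/7)
6. 2142.857ms @ 24/7 + 535.714ms (6/7)
7. 2678.571ms @ 30/7 + 267.857ms (3/7)
8. 2946.429ms @ 33/7 + 267.857ms (3/7)
9. 3214.286ms @ 36/7 + 267.857ms (3/7)
10. 3482.143ms @ 39/7 + 267.857ms (3/7)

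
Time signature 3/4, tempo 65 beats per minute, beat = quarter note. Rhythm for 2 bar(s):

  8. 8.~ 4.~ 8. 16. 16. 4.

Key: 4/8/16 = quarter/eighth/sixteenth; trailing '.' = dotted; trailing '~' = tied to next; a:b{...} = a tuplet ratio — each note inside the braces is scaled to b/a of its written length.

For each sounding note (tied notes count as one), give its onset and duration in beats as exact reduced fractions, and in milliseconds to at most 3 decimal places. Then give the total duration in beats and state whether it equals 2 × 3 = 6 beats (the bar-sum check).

1) 0.0ms=0b +692.308ms=3/4b
2) 692.308ms=3/4b +2769.231ms=3b
3) 3461.538ms=15/4b +346.154ms=3/8b
4) 3807.692ms=33/8b +346.154ms=3/8b
5) 4153.846ms=9/2b +1384.615ms=3/2b
Σ=6b of 6 (65bpm 3/4) — PASS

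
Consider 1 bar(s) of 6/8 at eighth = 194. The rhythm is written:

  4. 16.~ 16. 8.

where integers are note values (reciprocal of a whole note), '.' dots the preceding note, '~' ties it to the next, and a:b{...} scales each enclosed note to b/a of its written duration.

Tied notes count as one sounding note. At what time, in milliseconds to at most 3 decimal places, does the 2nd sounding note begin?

1. 0.0ms @ 0 + 927.835ms (3)
2. 927.835ms @ 3 + 463.918ms (3/2)
3. 1391.753ms @ 9/2 + 463.918ms (3/2)

note 2 onset = 3b = 927.835ms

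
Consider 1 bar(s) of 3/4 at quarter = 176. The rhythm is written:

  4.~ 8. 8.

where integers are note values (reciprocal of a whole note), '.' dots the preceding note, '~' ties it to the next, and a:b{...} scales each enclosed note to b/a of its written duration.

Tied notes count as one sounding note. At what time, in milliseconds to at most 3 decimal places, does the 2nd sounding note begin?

note 2 onset = 9/4b = 767.045ms

1. 0.0ms @ 0 + 767.045ms (9/4)
2. 767.045ms @ 9/4 + 255.682ms (3/4)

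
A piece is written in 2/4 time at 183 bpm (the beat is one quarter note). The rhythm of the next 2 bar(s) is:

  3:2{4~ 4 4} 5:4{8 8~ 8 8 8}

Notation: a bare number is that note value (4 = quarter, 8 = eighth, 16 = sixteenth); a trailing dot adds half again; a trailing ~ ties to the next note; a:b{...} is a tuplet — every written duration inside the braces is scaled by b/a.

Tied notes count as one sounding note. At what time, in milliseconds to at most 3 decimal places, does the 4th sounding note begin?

note 4 onset = 12/5b = 786.885ms

1. 0.0ms @ 0 + 437.158ms (4/3)
2. 437.158ms @ 4/3 + 218.579ms (2/3)
3. 655.738ms @ 2 + 131.148ms (2/5)
4. 786.885ms @ 12/5 + 262.295ms (4/5)
5. 1049.18ms @ 16/5 + 131.148ms (2/5)
6. 1180.328ms @ 18/5 + 131.148ms (2/5)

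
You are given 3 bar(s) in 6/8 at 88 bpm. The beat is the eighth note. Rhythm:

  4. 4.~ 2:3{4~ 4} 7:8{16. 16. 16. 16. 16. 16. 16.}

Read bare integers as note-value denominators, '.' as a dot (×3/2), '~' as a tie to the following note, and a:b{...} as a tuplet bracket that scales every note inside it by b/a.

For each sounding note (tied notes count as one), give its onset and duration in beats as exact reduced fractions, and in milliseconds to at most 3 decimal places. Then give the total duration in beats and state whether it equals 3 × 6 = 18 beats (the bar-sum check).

1) 0.0ms=0b +2045.455ms=3b
2) 2045.455ms=3b +6136.364ms=9b
3) 8181.818ms=12b +584.416ms=6/7b
4) 8766.234ms=90/7b +584.416ms=6/7b
5) 9350.649ms=96/7b +584.416ms=6/7b
6) 9935.065ms=102/7b +584.416ms=6/7b
7) 10519.481ms=108/7b +584.416ms=6/7b
8) 11103.896ms=114/7b +584.416ms=6/7b
9) 11688.312ms=120/7b +584.416ms=6/7b
Σ=18b of 18 (88bpm 6/8) — PASS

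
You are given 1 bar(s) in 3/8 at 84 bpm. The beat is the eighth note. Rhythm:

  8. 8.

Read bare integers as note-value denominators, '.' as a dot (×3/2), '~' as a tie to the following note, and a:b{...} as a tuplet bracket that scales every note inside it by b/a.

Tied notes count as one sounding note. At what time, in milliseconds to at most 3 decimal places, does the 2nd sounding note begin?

1. 0.0ms @ 0 + 1071.429ms (3/2)
2. 1071.429ms @ 3/2 + 1071.429ms (3/2)

note 2 onset = 3/2b = 1071.429ms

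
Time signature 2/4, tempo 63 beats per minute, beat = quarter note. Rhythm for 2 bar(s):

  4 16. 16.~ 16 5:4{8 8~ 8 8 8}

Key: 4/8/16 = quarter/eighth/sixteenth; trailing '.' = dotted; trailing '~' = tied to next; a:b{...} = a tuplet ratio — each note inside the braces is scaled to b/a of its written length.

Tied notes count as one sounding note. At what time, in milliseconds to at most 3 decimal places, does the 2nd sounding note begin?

1. 0.0ms @ 0 + 952.381ms (1)
2. 952.381ms @ 1 + 357.143ms (3/8)
3. 1309.524ms @ 11/8 + 595.238ms (5/8)
4. 1904.762ms @ 2 + 380.952ms (2/5)
5. 2285.714ms @ 12/5 + 761.905ms (4/5)
6. 3047.619ms @ 16/5 + 380.952ms (2/5)
7. 3428.571ms @ 18/5 + 380.952ms (2/5)

note 2 onset = 1b = 952.381ms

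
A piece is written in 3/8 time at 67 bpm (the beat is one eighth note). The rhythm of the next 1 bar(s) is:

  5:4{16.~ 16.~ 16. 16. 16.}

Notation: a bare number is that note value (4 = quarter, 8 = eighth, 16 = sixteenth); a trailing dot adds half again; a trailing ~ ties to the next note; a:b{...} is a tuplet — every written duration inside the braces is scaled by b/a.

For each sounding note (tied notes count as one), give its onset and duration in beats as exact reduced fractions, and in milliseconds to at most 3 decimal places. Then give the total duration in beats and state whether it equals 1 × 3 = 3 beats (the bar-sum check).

1) 0.0ms=0b +1611.94ms=9/5b
2) 1611.94ms=9/5b +537.313ms=3/5b
3) 2149.254ms=12/5b +537.313ms=3/5b
Σ=3b of 3 (67bpm 3/8) — PASS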